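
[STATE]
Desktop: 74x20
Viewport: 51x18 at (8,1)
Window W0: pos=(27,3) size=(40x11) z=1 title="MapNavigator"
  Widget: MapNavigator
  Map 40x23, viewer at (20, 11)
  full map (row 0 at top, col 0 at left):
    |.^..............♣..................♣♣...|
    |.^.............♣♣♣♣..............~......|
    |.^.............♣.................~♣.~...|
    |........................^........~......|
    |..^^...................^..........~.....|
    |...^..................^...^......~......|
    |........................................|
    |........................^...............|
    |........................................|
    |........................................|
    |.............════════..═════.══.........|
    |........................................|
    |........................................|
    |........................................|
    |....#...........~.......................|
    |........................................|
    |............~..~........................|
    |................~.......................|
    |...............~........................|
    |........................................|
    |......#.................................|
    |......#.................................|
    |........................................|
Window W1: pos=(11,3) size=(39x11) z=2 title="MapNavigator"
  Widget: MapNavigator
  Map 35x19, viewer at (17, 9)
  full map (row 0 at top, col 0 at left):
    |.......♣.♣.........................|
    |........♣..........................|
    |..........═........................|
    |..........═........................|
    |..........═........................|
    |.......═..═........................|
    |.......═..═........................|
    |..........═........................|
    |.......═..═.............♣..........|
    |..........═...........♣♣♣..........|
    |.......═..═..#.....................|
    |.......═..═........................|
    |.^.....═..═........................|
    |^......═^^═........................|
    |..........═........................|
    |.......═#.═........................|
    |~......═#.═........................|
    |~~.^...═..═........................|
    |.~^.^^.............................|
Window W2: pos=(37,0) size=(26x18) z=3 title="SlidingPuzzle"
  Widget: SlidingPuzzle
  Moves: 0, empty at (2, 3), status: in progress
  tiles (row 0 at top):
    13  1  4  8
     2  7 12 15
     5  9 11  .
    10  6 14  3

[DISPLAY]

                             ┃ SlidingPuzzle       
                             ┠─────────────────────
   ┏━━━━━━━━━━━━━━━━━━━━━━━━━┃┌────┬────┬────┬────┐
   ┃ MapNavigator            ┃│ 13 │  1 │  4 │  8 │
   ┠─────────────────────────┃├────┼────┼────┼────┤
   ┃ .......═..═.............┃│  2 │  7 │ 12 │ 15 │
   ┃ ..........═.............┃├────┼────┼────┼────┤
   ┃ .......═..═.............┃│  5 │  9 │ 11 │    │
   ┃ ..........═......@....♣♣┃├────┼────┼────┼────┤
   ┃ .......═..═..#..........┃│ 10 │  6 │ 14 │  3 │
   ┃ .......═..═.............┃└────┴────┴────┴────┘
   ┃ .^.....═..═.............┃Moves: 0             
   ┗━━━━━━━━━━━━━━━━━━━━━━━━━┃                     
                             ┃                     
                             ┃                     
                             ┃                     
                             ┗━━━━━━━━━━━━━━━━━━━━━
                                                   


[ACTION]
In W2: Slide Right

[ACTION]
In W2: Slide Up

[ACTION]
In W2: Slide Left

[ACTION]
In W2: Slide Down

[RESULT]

                             ┃ SlidingPuzzle       
                             ┠─────────────────────
   ┏━━━━━━━━━━━━━━━━━━━━━━━━━┃┌────┬────┬────┬────┐
   ┃ MapNavigator            ┃│ 13 │  1 │  4 │  8 │
   ┠─────────────────────────┃├────┼────┼────┼────┤
   ┃ .......═..═.............┃│  2 │  7 │ 12 │ 15 │
   ┃ ..........═.............┃├────┼────┼────┼────┤
   ┃ .......═..═.............┃│  5 │  9 │ 14 │    │
   ┃ ..........═......@....♣♣┃├────┼────┼────┼────┤
   ┃ .......═..═..#..........┃│ 10 │  6 │  3 │ 11 │
   ┃ .......═..═.............┃└────┴────┴────┴────┘
   ┃ .^.....═..═.............┃Moves: 4             
   ┗━━━━━━━━━━━━━━━━━━━━━━━━━┃                     
                             ┃                     
                             ┃                     
                             ┃                     
                             ┗━━━━━━━━━━━━━━━━━━━━━
                                                   


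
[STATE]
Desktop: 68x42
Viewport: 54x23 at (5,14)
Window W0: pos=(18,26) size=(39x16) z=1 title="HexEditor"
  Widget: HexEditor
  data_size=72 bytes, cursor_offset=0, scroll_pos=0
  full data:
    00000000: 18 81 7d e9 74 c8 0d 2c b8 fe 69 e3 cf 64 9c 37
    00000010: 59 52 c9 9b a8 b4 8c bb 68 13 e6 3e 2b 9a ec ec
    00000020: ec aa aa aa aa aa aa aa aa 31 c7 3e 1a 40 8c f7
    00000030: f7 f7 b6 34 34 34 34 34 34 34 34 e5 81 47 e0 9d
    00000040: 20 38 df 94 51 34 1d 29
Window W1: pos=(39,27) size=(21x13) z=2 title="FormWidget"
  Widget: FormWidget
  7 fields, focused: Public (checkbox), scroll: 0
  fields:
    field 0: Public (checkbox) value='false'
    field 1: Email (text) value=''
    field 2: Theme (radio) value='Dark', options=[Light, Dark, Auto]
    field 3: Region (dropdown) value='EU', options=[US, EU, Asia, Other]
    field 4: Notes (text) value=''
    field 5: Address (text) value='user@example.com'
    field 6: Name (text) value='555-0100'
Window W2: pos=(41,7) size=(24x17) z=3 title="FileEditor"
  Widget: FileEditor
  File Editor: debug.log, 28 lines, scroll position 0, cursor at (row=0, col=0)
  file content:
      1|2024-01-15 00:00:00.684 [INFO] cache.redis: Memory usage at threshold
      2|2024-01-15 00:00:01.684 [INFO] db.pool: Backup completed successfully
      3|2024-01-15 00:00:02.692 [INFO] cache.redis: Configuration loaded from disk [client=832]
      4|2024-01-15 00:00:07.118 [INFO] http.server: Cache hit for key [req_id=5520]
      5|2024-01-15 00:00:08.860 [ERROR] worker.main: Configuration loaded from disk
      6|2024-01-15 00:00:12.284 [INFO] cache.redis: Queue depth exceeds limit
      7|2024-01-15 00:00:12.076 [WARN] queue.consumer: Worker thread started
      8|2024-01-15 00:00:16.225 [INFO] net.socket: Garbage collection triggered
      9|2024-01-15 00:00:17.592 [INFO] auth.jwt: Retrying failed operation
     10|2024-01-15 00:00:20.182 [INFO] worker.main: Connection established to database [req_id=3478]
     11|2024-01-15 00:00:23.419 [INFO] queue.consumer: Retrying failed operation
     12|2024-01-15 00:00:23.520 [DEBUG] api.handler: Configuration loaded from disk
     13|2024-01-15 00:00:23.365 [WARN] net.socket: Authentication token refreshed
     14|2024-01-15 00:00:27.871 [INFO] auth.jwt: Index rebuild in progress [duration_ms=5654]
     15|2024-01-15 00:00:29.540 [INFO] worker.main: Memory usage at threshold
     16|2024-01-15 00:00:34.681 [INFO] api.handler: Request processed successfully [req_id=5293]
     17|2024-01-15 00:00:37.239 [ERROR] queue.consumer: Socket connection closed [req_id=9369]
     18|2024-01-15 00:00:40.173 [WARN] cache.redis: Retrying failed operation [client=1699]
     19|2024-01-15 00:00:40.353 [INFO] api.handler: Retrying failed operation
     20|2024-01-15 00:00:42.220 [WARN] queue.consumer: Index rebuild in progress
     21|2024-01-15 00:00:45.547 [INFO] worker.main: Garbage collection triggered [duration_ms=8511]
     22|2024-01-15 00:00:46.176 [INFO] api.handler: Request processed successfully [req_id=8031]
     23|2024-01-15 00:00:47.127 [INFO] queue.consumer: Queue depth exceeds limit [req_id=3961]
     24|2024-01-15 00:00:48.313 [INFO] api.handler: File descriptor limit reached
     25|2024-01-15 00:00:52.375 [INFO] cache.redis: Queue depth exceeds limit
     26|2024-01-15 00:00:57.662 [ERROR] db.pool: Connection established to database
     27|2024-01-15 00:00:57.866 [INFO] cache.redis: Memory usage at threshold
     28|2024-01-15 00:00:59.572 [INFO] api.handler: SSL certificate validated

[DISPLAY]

                                    ┃2024-01-15 00:00:
                                    ┃2024-01-15 00:00:
                                    ┃2024-01-15 00:00:
                                    ┃2024-01-15 00:00:
                                    ┃2024-01-15 00:00:
                                    ┃2024-01-15 00:00:
                                    ┃2024-01-15 00:00:
                                    ┃2024-01-15 00:00:
                                    ┃2024-01-15 00:00:
                                    ┗━━━━━━━━━━━━━━━━━
                                                      
                                                      
             ┏━━━━━━━━━━━━━━━━━━━━━━━━━━━━━━━━━━━━━┓  
             ┃ HexEditor          ┏━━━━━━━━━━━━━━━━━━━
             ┠────────────────────┃ FormWidget        
             ┃00000000  18 81 7d e┠───────────────────
             ┃00000010  59 52 c9 9┃> Public:     [ ]  
             ┃00000020  ec aa aa a┃  Email:      [   ]
             ┃00000030  f7 f7 b6 3┃  Theme:      ( ) L
             ┃00000040  20 38 df 9┃  Region:     [EU▼]
             ┃                    ┃  Notes:      [   ]
             ┃                    ┃  Address:    [use]
             ┃                    ┃  Name:       [555]


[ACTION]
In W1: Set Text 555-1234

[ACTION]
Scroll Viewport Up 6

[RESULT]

                                    ┃ FileEditor      
                                    ┠─────────────────
                                    ┃█024-01-15 00:00:
                                    ┃2024-01-15 00:00:
                                    ┃2024-01-15 00:00:
                                    ┃2024-01-15 00:00:
                                    ┃2024-01-15 00:00:
                                    ┃2024-01-15 00:00:
                                    ┃2024-01-15 00:00:
                                    ┃2024-01-15 00:00:
                                    ┃2024-01-15 00:00:
                                    ┃2024-01-15 00:00:
                                    ┃2024-01-15 00:00:
                                    ┃2024-01-15 00:00:
                                    ┃2024-01-15 00:00:
                                    ┗━━━━━━━━━━━━━━━━━
                                                      
                                                      
             ┏━━━━━━━━━━━━━━━━━━━━━━━━━━━━━━━━━━━━━┓  
             ┃ HexEditor          ┏━━━━━━━━━━━━━━━━━━━
             ┠────────────────────┃ FormWidget        
             ┃00000000  18 81 7d e┠───────────────────
             ┃00000010  59 52 c9 9┃> Public:     [ ]  


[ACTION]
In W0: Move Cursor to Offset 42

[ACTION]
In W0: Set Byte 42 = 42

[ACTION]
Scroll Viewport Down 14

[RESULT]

                                    ┃2024-01-15 00:00:
                                    ┃2024-01-15 00:00:
                                    ┃2024-01-15 00:00:
                                    ┃2024-01-15 00:00:
                                    ┗━━━━━━━━━━━━━━━━━
                                                      
                                                      
             ┏━━━━━━━━━━━━━━━━━━━━━━━━━━━━━━━━━━━━━┓  
             ┃ HexEditor          ┏━━━━━━━━━━━━━━━━━━━
             ┠────────────────────┃ FormWidget        
             ┃00000000  18 81 7d e┠───────────────────
             ┃00000010  59 52 c9 9┃> Public:     [ ]  
             ┃00000020  ec aa aa a┃  Email:      [   ]
             ┃00000030  f7 f7 b6 3┃  Theme:      ( ) L
             ┃00000040  20 38 df 9┃  Region:     [EU▼]
             ┃                    ┃  Notes:      [   ]
             ┃                    ┃  Address:    [use]
             ┃                    ┃  Name:       [555]
             ┃                    ┃                   
             ┃                    ┃                   
             ┃                    ┗━━━━━━━━━━━━━━━━━━━
             ┃                                     ┃  
             ┗━━━━━━━━━━━━━━━━━━━━━━━━━━━━━━━━━━━━━┛  


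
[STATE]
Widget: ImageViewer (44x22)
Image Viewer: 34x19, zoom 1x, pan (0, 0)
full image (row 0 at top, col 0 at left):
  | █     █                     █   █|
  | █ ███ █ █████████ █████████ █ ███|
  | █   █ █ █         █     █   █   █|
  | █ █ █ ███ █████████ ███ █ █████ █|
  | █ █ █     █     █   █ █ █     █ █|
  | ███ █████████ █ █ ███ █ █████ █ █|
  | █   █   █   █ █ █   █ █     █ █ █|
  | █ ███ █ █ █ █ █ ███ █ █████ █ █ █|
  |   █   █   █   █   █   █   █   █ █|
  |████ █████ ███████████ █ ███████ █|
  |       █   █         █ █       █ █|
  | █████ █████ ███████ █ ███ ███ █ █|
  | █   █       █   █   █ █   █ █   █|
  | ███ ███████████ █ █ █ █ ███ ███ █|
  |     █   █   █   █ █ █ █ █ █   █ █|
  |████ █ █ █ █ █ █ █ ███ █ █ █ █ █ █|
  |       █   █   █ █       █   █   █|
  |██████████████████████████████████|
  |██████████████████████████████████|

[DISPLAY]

 █     █                     █   █          
 █ ███ █ █████████ █████████ █ ███          
 █   █ █ █         █     █   █   █          
 █ █ █ ███ █████████ ███ █ █████ █          
 █ █ █     █     █   █ █ █     █ █          
 ███ █████████ █ █ ███ █ █████ █ █          
 █   █   █   █ █ █   █ █     █ █ █          
 █ ███ █ █ █ █ █ ███ █ █████ █ █ █          
   █   █   █   █   █   █   █   █ █          
████ █████ ███████████ █ ███████ █          
       █   █         █ █       █ █          
 █████ █████ ███████ █ ███ ███ █ █          
 █   █       █   █   █ █   █ █   █          
 ███ ███████████ █ █ █ █ ███ ███ █          
     █   █   █   █ █ █ █ █ █   █ █          
████ █ █ █ █ █ █ █ ███ █ █ █ █ █ █          
       █   █   █ █       █   █   █          
██████████████████████████████████          
██████████████████████████████████          
                                            
                                            
                                            


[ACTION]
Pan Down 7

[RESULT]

 █ ███ █ █ █ █ █ ███ █ █████ █ █ █          
   █   █   █   █   █   █   █   █ █          
████ █████ ███████████ █ ███████ █          
       █   █         █ █       █ █          
 █████ █████ ███████ █ ███ ███ █ █          
 █   █       █   █   █ █   █ █   █          
 ███ ███████████ █ █ █ █ ███ ███ █          
     █   █   █   █ █ █ █ █ █   █ █          
████ █ █ █ █ █ █ █ ███ █ █ █ █ █ █          
       █   █   █ █       █   █   █          
██████████████████████████████████          
██████████████████████████████████          
                                            
                                            
                                            
                                            
                                            
                                            
                                            
                                            
                                            
                                            


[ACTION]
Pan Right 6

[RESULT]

 █ █ █ █ █ ███ █ █████ █ █ █                
 █   █   █   █   █   █   █ █                
████ ███████████ █ ███████ █                
 █   █         █ █       █ █                
 █████ ███████ █ ███ ███ █ █                
       █   █   █ █   █ █   █                
██████████ █ █ █ █ ███ ███ █                
   █   █   █ █ █ █ █ █   █ █                
 █ █ █ █ █ █ ███ █ █ █ █ █ █                
 █   █   █ █       █   █   █                
████████████████████████████                
████████████████████████████                
                                            
                                            
                                            
                                            
                                            
                                            
                                            
                                            
                                            
                                            


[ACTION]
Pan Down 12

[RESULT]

                                            
                                            
                                            
                                            
                                            
                                            
                                            
                                            
                                            
                                            
                                            
                                            
                                            
                                            
                                            
                                            
                                            
                                            
                                            
                                            
                                            
                                            


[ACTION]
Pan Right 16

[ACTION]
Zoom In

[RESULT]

██████████████████████  ██  ██████████████  
██                  ██  ██              ██  
██                  ██  ██              ██  
██  ██████████████  ██  ██████  ██████  ██  
██  ██████████████  ██  ██████  ██████  ██  
    ██      ██      ██  ██      ██  ██      
    ██      ██      ██  ██      ██  ██      
██████████  ██  ██  ██  ██  ██████  ██████  
██████████  ██  ██  ██  ██  ██████  ██████  
    ██      ██  ██  ██  ██  ██  ██      ██  
    ██      ██  ██  ██  ██  ██  ██      ██  
██  ██  ██  ██  ██████  ██  ██  ██  ██  ██  
██  ██  ██  ██  ██████  ██  ██  ██  ██  ██  
██      ██  ██              ██      ██      
██      ██  ██              ██      ██      
████████████████████████████████████████████
████████████████████████████████████████████
████████████████████████████████████████████
████████████████████████████████████████████
                                            
                                            
                                            


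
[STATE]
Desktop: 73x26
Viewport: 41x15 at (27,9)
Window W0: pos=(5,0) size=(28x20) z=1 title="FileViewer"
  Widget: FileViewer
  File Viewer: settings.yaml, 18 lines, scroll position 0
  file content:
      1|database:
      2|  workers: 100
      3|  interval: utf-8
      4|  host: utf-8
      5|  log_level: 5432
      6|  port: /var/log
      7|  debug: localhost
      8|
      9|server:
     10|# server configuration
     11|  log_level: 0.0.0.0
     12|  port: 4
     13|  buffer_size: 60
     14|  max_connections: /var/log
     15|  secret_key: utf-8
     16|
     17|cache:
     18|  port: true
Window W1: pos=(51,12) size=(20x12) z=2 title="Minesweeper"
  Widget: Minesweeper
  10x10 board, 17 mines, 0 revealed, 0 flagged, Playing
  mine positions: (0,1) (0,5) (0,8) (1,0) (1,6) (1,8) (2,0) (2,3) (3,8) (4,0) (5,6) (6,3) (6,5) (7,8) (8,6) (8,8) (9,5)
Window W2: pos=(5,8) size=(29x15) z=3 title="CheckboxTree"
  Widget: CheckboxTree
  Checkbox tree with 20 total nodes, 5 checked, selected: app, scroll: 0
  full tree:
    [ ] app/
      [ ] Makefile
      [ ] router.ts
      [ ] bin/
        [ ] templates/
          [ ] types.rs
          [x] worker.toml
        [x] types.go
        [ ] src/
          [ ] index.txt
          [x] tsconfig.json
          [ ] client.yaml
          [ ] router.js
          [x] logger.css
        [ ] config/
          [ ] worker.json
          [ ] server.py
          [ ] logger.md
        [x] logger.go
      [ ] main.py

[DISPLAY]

      ┃                                  
──────┨                                  
      ┃                                  
      ┃                 ┏━━━━━━━━━━━━━━━━
      ┃                 ┃ Minesweeper    
      ┃                 ┠────────────────
      ┃                 ┃■■■■■■■■■■      
      ┃                 ┃■■■■■■■■■■      
l     ┃                 ┃■■■■■■■■■■      
      ┃                 ┃■■■■■■■■■■      
      ┃                 ┃■■■■■■■■■■      
      ┃                 ┃■■■■■■■■■■      
son   ┃                 ┃■■■■■■■■■■      
━━━━━━┛                 ┃■■■■■■■■■■      
                        ┗━━━━━━━━━━━━━━━━


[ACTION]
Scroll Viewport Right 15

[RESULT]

 ┃                                       
─┨                                       
 ┃                                       
 ┃                 ┏━━━━━━━━━━━━━━━━━━┓  
 ┃                 ┃ Minesweeper      ┃  
 ┃                 ┠──────────────────┨  
 ┃                 ┃■■■■■■■■■■        ┃  
 ┃                 ┃■■■■■■■■■■        ┃  
 ┃                 ┃■■■■■■■■■■        ┃  
 ┃                 ┃■■■■■■■■■■        ┃  
 ┃                 ┃■■■■■■■■■■        ┃  
 ┃                 ┃■■■■■■■■■■        ┃  
 ┃                 ┃■■■■■■■■■■        ┃  
━┛                 ┃■■■■■■■■■■        ┃  
                   ┗━━━━━━━━━━━━━━━━━━┛  


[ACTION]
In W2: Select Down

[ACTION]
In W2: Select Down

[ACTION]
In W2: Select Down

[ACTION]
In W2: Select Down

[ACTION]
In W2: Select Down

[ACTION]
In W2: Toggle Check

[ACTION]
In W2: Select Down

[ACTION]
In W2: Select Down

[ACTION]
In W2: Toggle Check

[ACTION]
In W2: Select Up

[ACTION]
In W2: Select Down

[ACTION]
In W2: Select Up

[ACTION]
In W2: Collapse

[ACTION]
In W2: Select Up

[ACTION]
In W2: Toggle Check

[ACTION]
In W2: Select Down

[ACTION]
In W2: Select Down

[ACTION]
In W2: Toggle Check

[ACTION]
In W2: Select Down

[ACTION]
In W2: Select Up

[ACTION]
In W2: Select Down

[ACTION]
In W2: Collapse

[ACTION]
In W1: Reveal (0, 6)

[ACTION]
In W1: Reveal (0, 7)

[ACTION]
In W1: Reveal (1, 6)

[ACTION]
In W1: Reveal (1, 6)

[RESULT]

 ┃                                       
─┨                                       
 ┃                                       
 ┃                 ┏━━━━━━━━━━━━━━━━━━┓  
 ┃                 ┃ Minesweeper      ┃  
 ┃                 ┠──────────────────┨  
 ┃                 ┃■✹■■■✹23✹■        ┃  
 ┃                 ┃✹■■■■■✹■✹■        ┃  
 ┃                 ┃✹■■✹■■■■■■        ┃  
 ┃                 ┃■■■■■■■■✹■        ┃  
 ┃                 ┃✹■■■■■■■■■        ┃  
 ┃                 ┃■■■■■■✹■■■        ┃  
 ┃                 ┃■■■✹■✹■■■■        ┃  
━┛                 ┃■■■■■■■■✹■        ┃  
                   ┗━━━━━━━━━━━━━━━━━━┛  


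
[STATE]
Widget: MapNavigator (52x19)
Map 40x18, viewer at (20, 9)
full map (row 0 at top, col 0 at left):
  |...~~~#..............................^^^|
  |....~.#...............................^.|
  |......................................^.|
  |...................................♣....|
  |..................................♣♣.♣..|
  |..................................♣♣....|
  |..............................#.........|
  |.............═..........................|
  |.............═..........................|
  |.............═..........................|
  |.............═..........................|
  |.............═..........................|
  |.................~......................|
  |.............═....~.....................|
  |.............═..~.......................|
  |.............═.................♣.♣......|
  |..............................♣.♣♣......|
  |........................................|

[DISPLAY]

      ...~~~#..............................^^^      
      ....~.#...............................^.      
      ......................................^.      
      ...................................♣....      
      ..................................♣♣.♣..      
      ..................................♣♣....      
      ..............................#.........      
      .............═..........................      
      .............═..........................      
      .............═......@...................      
      .............═..........................      
      .............═..........................      
      .................~......................      
      .............═....~.....................      
      .............═..~.......................      
      .............═.................♣.♣......      
      ..............................♣.♣♣......      
      ........................................      
                                                    


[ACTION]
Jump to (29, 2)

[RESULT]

                                                    
                                                    
                                                    
                                                    
                                                    
                                                    
                                                    
~~~#..............................^^^               
.~.#...............................^.               
..........................@........^.               
................................♣....               
...............................♣♣.♣..               
...............................♣♣....               
...........................#.........               
..........═..........................               
..........═..........................               
..........═..........................               
..........═..........................               
..........═..........................               


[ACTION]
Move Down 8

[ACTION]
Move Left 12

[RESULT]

         ....~.#...............................^.   
         ......................................^.   
         ...................................♣....   
         ..................................♣♣.♣..   
         ..................................♣♣....   
         ..............................#.........   
         .............═..........................   
         .............═..........................   
         .............═..........................   
         .............═...@......................   
         .............═..........................   
         .................~......................   
         .............═....~.....................   
         .............═..~.......................   
         .............═.................♣.♣......   
         ..............................♣.♣♣......   
         ........................................   
                                                    
                                                    


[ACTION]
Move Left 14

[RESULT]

                       ....~.#......................
                       .............................
                       .............................
                       .............................
                       .............................
                       .............................
                       .............═...............
                       .............═...............
                       .............═...............
                       ...@.........═...............
                       .............═...............
                       .................~...........
                       .............═....~..........
                       .............═..~............
                       .............═...............
                       .............................
                       .............................
                                                    
                                                    


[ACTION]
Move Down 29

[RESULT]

                       .............═...............
                       .............═...............
                       .............═...............
                       .............═...............
                       .................~...........
                       .............═....~..........
                       .............═..~............
                       .............═...............
                       .............................
                       ...@.........................
                                                    
                                                    
                                                    
                                                    
                                                    
                                                    
                                                    
                                                    
                                                    


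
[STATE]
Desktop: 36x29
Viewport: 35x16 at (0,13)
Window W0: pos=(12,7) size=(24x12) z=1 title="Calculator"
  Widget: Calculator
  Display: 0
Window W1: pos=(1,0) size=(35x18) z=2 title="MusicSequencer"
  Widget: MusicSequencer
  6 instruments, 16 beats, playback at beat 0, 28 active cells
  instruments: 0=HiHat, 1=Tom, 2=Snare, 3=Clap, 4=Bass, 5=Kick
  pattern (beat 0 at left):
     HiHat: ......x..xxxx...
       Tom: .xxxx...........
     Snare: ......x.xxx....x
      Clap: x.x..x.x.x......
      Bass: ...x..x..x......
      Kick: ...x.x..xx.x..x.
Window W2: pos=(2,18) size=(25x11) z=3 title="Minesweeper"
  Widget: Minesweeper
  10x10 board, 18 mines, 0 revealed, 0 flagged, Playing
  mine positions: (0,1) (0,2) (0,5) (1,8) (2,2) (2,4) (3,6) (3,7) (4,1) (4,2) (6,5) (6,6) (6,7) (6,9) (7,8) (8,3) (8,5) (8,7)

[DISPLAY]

 ┃                                 
 ┃                                 
 ┃                                 
 ┃                                 
 ┗━━━━━━━━━━━━━━━━━━━━━━━━━━━━━━━━━
  ┏━━━━━━━━━━━━━━━━━━━━━━━┓━━━━━━━━
  ┃ Minesweeper           ┃        
  ┠───────────────────────┨        
  ┃■■■■■■■■■■             ┃        
  ┃■■■■■■■■■■             ┃        
  ┃■■■■■■■■■■             ┃        
  ┃■■■■■■■■■■             ┃        
  ┃■■■■■■■■■■             ┃        
  ┃■■■■■■■■■■             ┃        
  ┃■■■■■■■■■■             ┃        
  ┗━━━━━━━━━━━━━━━━━━━━━━━┛        


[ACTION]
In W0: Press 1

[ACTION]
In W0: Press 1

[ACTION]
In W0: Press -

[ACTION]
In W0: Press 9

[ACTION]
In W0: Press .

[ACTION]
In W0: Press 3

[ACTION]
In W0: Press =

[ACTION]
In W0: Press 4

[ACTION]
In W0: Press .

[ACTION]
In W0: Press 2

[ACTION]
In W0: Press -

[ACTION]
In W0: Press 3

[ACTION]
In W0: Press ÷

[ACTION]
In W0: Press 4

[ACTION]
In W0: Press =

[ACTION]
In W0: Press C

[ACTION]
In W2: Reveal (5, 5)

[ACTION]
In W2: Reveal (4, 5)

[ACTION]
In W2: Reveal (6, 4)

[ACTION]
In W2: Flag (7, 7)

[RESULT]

 ┃                                 
 ┃                                 
 ┃                                 
 ┃                                 
 ┗━━━━━━━━━━━━━━━━━━━━━━━━━━━━━━━━━
  ┏━━━━━━━━━━━━━━━━━━━━━━━┓━━━━━━━━
  ┃ Minesweeper           ┃        
  ┠───────────────────────┨        
  ┃■■■■■■■■■■             ┃        
  ┃■■■■■■■■■■             ┃        
  ┃■■■■■■■■■■             ┃        
  ┃■■■■■■■■■■             ┃        
  ┃■■■■■1■■■■             ┃        
  ┃■■■■■2■■■■             ┃        
  ┃■■■■1■■■■■             ┃        
  ┗━━━━━━━━━━━━━━━━━━━━━━━┛        


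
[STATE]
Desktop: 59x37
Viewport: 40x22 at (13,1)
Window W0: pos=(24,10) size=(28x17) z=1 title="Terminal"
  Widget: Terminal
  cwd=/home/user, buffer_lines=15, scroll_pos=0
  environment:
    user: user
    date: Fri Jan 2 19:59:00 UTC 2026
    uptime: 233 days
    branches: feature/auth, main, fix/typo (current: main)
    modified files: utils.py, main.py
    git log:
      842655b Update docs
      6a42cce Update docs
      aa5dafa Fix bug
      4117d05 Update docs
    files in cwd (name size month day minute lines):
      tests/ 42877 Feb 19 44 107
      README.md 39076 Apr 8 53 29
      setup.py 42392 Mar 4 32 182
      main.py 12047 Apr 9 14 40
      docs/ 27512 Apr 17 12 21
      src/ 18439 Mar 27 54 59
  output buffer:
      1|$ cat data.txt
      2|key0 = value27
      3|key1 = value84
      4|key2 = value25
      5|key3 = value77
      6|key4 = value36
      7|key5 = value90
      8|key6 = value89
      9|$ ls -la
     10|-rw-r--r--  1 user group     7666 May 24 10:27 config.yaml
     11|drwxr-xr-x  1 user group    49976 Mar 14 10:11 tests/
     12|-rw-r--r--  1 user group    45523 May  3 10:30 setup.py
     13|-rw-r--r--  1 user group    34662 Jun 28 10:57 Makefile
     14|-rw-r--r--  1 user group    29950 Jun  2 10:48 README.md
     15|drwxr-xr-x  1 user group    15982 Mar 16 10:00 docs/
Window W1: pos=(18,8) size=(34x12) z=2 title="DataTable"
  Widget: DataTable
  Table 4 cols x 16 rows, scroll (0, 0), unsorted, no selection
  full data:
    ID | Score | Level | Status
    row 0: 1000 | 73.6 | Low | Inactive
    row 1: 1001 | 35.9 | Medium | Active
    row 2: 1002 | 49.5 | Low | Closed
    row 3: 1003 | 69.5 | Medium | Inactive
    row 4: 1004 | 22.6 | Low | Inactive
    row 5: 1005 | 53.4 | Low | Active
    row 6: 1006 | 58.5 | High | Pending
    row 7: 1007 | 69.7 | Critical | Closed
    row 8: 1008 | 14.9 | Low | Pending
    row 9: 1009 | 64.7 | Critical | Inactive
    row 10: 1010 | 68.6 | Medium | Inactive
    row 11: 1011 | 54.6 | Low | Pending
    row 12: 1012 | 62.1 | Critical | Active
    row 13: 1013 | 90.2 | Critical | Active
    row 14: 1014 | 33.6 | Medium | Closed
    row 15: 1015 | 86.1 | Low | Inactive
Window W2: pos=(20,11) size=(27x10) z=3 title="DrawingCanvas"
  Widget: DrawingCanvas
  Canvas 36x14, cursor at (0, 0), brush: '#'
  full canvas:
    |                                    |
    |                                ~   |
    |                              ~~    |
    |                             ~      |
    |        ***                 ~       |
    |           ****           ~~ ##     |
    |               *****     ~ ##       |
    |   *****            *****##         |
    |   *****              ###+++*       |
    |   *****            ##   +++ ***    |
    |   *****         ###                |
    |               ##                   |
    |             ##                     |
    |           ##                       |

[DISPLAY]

                                        
                                        
                                        
                                        
                                        
                                        
                                        
     ┏━━━━━━━━━━━━━━━━━━━━━━━━━━━━━━━━┓ 
     ┃ DataTable                      ┃ 
     ┠────────────────────────────────┨ 
     ┃I┏━━━━━━━━━━━━━━━━━━━━━━━━━┓    ┃ 
     ┃─┃ DrawingCanvas           ┃    ┃ 
     ┃1┠─────────────────────────┨    ┃ 
     ┃1┃+                        ┃    ┃ 
     ┃1┃                         ┃    ┃ 
     ┃1┃                         ┃    ┃ 
     ┃1┃                         ┃    ┃ 
     ┃1┃        ***              ┃    ┃ 
     ┗━┃           ****          ┃━━━━┛ 
       ┗━━━━━━━━━━━━━━━━━━━━━━━━━┛    ┃ 
           ┃$ ls -la                  ┃ 
           ┃-rw-r--r--  1 user group  ┃ 


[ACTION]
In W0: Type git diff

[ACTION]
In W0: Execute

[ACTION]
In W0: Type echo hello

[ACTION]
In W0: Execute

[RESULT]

                                        
                                        
                                        
                                        
                                        
                                        
                                        
     ┏━━━━━━━━━━━━━━━━━━━━━━━━━━━━━━━━┓ 
     ┃ DataTable                      ┃ 
     ┠────────────────────────────────┨ 
     ┃I┏━━━━━━━━━━━━━━━━━━━━━━━━━┓    ┃ 
     ┃─┃ DrawingCanvas           ┃    ┃ 
     ┃1┠─────────────────────────┨    ┃ 
     ┃1┃+                        ┃    ┃ 
     ┃1┃                         ┃    ┃ 
     ┃1┃                         ┃    ┃ 
     ┃1┃                         ┃    ┃ 
     ┃1┃        ***              ┃    ┃ 
     ┗━┃           ****          ┃━━━━┛ 
       ┗━━━━━━━━━━━━━━━━━━━━━━━━━┛    ┃ 
           ┃+# updated                ┃ 
           ┃ import sys               ┃ 
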